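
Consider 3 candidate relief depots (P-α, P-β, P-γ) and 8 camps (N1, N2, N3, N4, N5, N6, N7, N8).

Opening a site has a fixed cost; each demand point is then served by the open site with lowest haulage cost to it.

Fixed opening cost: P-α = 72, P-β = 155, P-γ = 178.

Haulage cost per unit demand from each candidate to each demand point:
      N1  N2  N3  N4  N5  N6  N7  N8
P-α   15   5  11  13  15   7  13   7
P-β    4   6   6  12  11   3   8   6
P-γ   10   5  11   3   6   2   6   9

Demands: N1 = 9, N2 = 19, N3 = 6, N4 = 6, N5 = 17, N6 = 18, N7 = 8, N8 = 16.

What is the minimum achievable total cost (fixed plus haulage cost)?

777

Open {P-γ}: assign each demand point to its cheapest open site.
  N1→P-γ 9×10=90, N2→P-γ 19×5=95, N3→P-γ 6×11=66, N4→P-γ 6×3=18, N5→P-γ 17×6=102, N6→P-γ 18×2=36, N7→P-γ 8×6=48, N8→P-γ 16×9=144
  haulage cost 599, fixed 178 → total 777.
Compare {P-β, P-γ}: haulage cost 467 + fixed 333 = 800.
Compare {P-β}: haulage cost 659 + fixed 155 = 814.
Compare {P-α, P-γ}: haulage cost 567 + fixed 250 = 817.
All other subsets cost ≥ 800. Minimum total cost: 777.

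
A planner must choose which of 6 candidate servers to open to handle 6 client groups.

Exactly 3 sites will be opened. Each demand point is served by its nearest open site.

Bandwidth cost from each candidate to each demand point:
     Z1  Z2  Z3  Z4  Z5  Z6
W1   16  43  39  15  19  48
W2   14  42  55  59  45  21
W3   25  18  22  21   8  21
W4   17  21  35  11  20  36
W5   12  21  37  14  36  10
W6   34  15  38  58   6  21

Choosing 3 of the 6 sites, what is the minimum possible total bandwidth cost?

Open {W3, W5, W6}.
  Z1→W5 12, Z2→W6 15, Z3→W3 22, Z4→W5 14, Z5→W6 6, Z6→W5 10  ⇒ total 79.
Compare {W3, W4, W5}: total 81.
Compare {W1, W3, W5}: total 84.
No size-3 selection does better; minimum is 79.

79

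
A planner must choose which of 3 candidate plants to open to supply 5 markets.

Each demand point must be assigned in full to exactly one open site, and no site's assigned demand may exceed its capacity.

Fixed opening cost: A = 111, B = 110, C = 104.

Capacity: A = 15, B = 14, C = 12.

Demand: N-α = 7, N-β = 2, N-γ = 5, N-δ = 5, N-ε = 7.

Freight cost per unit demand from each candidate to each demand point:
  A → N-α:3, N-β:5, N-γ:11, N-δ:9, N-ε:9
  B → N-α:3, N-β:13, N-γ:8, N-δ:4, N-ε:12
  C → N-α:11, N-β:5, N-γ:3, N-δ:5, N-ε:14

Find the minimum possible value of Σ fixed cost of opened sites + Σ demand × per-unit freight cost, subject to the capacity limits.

Open {A, C}; cheapest assignment that respects the capacities:
  A (cap 15, load 14): N-α, N-ε — cost 7×3 + 7×9 = 84
  C (cap 12, load 12): N-β, N-γ, N-δ — cost 2×5 + 5×3 + 5×5 = 50
  Shipping 134, fixed 215 → total 349.
  Any other capacity-feasible assignment to {A, C} ships for at least 134.
Compare {B, C}: its best feasible assignment gives total 369.
Compare {A, B}: its best feasible assignment gives total 390.
Every other set of open sites that can feasibly serve all demand totals ≥ 369 even under its best assignment. Minimum: 349.

349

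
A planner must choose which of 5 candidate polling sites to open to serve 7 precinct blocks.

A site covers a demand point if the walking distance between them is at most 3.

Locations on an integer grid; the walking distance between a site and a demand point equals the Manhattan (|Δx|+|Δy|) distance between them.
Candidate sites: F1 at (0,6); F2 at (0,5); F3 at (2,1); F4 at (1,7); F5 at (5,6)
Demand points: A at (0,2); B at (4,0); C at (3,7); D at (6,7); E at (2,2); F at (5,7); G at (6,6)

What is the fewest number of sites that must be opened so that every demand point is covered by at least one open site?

2

Coverage sets (demand points within 3 of each site):
  F1: {}
  F2: {A}
  F3: {A, B, E}
  F4: {C}
  F5: {C, D, F, G}
No single site covers all 7 demand points.
But {F3, F5} covers everything, so the minimum is 2.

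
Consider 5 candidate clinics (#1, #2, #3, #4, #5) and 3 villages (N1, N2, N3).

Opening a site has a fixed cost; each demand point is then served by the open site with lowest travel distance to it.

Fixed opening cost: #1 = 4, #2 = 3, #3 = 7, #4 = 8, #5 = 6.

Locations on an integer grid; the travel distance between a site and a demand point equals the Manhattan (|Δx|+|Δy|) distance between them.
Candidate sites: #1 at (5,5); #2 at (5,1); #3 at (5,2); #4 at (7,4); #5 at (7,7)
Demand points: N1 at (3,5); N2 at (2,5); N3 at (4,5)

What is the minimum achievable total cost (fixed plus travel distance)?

Open {#1}: assign each demand point to its cheapest open site.
  N1→#1 2, N2→#1 3, N3→#1 1
  travel distance 6, fixed 4 → total 10.
Compare {#1, #2}: travel distance 6 + fixed 7 = 13.
Compare {#1, #5}: travel distance 6 + fixed 10 = 16.
Compare {#1, #3}: travel distance 6 + fixed 11 = 17.
All other subsets cost ≥ 13. Minimum total cost: 10.

10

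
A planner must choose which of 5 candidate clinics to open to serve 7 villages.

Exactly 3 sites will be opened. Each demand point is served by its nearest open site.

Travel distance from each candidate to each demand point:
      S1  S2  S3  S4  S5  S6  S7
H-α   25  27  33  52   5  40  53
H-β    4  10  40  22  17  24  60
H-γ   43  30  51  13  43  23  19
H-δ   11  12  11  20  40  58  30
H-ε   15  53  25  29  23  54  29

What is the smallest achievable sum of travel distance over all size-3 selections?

Open {H-α, H-γ, H-δ}.
  S1→H-δ 11, S2→H-δ 12, S3→H-δ 11, S4→H-γ 13, S5→H-α 5, S6→H-γ 23, S7→H-γ 19  ⇒ total 94.
Compare {H-β, H-γ, H-δ}: total 97.
Compare {H-α, H-β, H-δ}: total 104.
No size-3 selection does better; minimum is 94.

94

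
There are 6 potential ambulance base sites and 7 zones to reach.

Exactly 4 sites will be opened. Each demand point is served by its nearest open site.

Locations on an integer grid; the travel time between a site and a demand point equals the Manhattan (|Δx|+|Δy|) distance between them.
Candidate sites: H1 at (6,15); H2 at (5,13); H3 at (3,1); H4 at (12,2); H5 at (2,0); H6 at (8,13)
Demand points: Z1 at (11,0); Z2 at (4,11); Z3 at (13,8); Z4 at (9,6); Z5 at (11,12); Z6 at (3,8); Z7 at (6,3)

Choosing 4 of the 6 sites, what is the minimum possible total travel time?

36

Open {H2, H3, H4, H6}.
  Z1→H4 3, Z2→H2 3, Z3→H4 7, Z4→H4 7, Z5→H6 4, Z6→H2 7, Z7→H3 5  ⇒ total 36.
Compare {H1, H2, H4, H6}: total 38.
Compare {H2, H4, H5, H6}: total 38.
No size-4 selection does better; minimum is 36.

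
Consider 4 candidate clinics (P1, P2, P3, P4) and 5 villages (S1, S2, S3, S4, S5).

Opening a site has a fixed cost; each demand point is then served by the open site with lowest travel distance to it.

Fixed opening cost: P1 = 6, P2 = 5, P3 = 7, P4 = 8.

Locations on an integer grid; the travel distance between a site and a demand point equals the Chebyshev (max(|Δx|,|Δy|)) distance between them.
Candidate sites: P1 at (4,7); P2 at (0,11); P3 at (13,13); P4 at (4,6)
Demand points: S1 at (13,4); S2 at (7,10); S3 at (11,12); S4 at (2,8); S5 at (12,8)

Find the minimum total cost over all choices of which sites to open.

Open {P1, P3}: assign each demand point to its cheapest open site.
  S1→P1 9, S2→P1 3, S3→P3 2, S4→P1 2, S5→P3 5
  travel distance 21, fixed 13 → total 34.
Compare {P1}: travel distance 29 + fixed 6 = 35.
Compare {P2, P3}: travel distance 25 + fixed 12 = 37.
Compare {P3, P4}: travel distance 22 + fixed 15 = 37.
All other subsets cost ≥ 35. Minimum total cost: 34.

34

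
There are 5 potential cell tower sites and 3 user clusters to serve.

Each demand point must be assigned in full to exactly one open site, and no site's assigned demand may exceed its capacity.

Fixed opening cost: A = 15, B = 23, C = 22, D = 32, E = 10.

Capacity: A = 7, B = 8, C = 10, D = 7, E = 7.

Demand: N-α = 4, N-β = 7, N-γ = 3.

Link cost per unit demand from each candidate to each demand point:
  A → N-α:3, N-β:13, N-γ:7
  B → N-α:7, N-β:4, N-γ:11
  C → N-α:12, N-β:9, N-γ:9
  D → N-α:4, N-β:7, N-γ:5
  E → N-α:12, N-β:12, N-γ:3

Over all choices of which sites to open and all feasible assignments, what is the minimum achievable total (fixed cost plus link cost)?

97

Open {A, B, E}; cheapest assignment that respects the capacities:
  A (cap 7, load 4): N-α — cost 4×3 = 12
  B (cap 8, load 7): N-β — cost 7×4 = 28
  E (cap 7, load 3): N-γ — cost 3×3 = 9
  Shipping 49, fixed 48 → total 97.
  Any other capacity-feasible assignment to {A, B, E} ships for at least 49.
Compare {A, B}: its best feasible assignment gives total 99.
Compare {B, D}: its best feasible assignment gives total 114.
Every other set of open sites that can feasibly serve all demand totals ≥ 99 even under its best assignment. Minimum: 97.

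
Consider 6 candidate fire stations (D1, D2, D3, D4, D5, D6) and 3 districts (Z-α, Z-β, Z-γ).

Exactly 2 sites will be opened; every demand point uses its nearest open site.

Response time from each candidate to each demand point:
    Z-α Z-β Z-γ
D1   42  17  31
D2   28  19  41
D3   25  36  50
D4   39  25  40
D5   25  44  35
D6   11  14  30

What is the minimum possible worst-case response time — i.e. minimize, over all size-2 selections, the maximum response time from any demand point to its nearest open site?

30

Open {D1, D6}.
  Farthest demand point is Z-γ at response time 30 (to D6); all others are ≤ 30.
With {D2, D6} the worst case is 30.
With {D3, D6} the worst case is 30.
No size-2 selection achieves below 30.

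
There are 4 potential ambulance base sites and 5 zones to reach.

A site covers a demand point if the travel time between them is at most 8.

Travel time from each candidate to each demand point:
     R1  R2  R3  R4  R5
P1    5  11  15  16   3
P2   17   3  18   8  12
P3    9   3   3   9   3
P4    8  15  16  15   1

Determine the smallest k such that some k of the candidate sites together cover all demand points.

Coverage sets (demand points within 8 of each site):
  P1: {R1, R5}
  P2: {R2, R4}
  P3: {R2, R3, R5}
  P4: {R1, R5}
No 2 sites suffice: every size-2 union leaves at least one demand point uncovered.
But {P1, P2, P3} covers everything, so the minimum is 3.

3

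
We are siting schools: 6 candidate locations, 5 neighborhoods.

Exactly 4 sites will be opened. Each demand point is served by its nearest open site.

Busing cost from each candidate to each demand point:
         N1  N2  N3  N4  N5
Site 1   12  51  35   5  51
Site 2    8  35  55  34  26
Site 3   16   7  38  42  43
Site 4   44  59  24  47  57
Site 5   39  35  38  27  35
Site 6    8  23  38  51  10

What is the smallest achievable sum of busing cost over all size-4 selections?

Open {Site 1, Site 3, Site 4, Site 6}.
  N1→Site 6 8, N2→Site 3 7, N3→Site 4 24, N4→Site 1 5, N5→Site 6 10  ⇒ total 54.
Compare {Site 1, Site 2, Site 3, Site 6}: total 65.
Compare {Site 1, Site 3, Site 5, Site 6}: total 65.
No size-4 selection does better; minimum is 54.

54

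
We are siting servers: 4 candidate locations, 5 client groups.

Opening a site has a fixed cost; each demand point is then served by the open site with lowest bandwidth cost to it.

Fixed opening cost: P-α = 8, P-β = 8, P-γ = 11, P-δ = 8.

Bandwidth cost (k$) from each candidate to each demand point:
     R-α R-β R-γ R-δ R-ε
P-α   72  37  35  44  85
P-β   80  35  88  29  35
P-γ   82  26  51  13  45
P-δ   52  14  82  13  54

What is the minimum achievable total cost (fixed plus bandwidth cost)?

173

Open {P-α, P-β, P-δ}: assign each demand point to its cheapest open site.
  R-α→P-δ 52, R-β→P-δ 14, R-γ→P-α 35, R-δ→P-δ 13, R-ε→P-β 35
  bandwidth cost 149, fixed 24 → total 173.
Compare {P-α, P-δ}: bandwidth cost 168 + fixed 16 = 184.
Compare {P-α, P-β, P-γ, P-δ}: bandwidth cost 149 + fixed 35 = 184.
Compare {P-α, P-γ, P-δ}: bandwidth cost 159 + fixed 27 = 186.
All other subsets cost ≥ 184. Minimum total cost: 173.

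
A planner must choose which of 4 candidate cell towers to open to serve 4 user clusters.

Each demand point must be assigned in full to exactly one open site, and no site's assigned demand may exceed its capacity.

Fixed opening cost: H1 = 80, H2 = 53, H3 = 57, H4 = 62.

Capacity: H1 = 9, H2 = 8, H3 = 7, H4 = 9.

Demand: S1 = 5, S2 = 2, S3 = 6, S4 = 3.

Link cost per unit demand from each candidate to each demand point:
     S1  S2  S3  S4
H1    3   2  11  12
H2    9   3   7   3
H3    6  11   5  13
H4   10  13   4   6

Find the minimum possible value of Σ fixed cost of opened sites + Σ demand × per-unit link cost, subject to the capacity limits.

Open {H1, H4}; cheapest assignment that respects the capacities:
  H1 (cap 9, load 7): S1, S2 — cost 5×3 + 2×2 = 19
  H4 (cap 9, load 9): S3, S4 — cost 6×4 + 3×6 = 42
  Shipping 61, fixed 142 → total 203.
  Any other capacity-feasible assignment to {H1, H4} ships for at least 61.
Compare {H2, H4}: its best feasible assignment gives total 208.
Compare {H3, H4}: its best feasible assignment gives total 213.
Every other set of open sites that can feasibly serve all demand totals ≥ 208 even under its best assignment. Minimum: 203.

203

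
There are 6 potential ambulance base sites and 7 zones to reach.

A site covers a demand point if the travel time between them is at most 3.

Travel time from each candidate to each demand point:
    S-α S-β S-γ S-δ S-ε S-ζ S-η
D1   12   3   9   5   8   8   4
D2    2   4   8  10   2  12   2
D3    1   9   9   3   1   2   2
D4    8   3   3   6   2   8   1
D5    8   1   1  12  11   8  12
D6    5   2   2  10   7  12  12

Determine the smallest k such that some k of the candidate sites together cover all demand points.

2

Coverage sets (demand points within 3 of each site):
  D1: {S-β}
  D2: {S-α, S-ε, S-η}
  D3: {S-α, S-δ, S-ε, S-ζ, S-η}
  D4: {S-β, S-γ, S-ε, S-η}
  D5: {S-β, S-γ}
  D6: {S-β, S-γ}
No single site covers all 7 demand points.
But {D3, D4} covers everything, so the minimum is 2.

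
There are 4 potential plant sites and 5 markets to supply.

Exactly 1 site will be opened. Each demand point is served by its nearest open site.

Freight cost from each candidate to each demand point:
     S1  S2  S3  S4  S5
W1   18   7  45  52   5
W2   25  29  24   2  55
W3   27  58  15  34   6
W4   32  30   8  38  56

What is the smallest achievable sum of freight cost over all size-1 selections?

127

Open {W1}.
  S1→W1 18, S2→W1 7, S3→W1 45, S4→W1 52, S5→W1 5  ⇒ total 127.
Compare {W2}: total 135.
Compare {W3}: total 140.
No size-1 selection does better; minimum is 127.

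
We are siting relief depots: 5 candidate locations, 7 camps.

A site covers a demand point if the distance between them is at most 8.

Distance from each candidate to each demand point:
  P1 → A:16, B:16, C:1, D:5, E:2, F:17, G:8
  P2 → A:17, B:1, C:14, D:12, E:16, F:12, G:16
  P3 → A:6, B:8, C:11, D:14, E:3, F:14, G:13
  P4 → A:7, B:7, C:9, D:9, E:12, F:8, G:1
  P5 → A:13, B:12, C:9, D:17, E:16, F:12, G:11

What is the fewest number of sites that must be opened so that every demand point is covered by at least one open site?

2

Coverage sets (demand points within 8 of each site):
  P1: {C, D, E, G}
  P2: {B}
  P3: {A, B, E}
  P4: {A, B, F, G}
  P5: {}
No single site covers all 7 demand points.
But {P1, P4} covers everything, so the minimum is 2.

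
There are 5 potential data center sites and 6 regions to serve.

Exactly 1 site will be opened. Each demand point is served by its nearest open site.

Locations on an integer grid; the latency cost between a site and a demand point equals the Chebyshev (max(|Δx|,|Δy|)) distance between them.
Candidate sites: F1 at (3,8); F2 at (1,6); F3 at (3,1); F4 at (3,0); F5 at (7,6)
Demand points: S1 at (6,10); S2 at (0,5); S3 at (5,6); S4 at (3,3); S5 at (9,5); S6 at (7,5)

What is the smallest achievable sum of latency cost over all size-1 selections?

20

Open {F5}.
  S1→F5 4, S2→F5 7, S3→F5 2, S4→F5 4, S5→F5 2, S6→F5 1  ⇒ total 20.
Compare {F1}: total 23.
Compare {F2}: total 27.
No size-1 selection does better; minimum is 20.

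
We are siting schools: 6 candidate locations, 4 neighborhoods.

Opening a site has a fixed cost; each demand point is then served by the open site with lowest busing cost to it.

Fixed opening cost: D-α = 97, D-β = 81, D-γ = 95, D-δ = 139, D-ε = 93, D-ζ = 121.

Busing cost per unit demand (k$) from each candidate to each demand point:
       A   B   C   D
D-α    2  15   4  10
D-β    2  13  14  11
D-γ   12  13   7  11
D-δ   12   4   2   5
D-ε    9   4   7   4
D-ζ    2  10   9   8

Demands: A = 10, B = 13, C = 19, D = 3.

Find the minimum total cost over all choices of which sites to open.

345

Open {D-β, D-δ}: assign each demand point to its cheapest open site.
  A→D-β 10×2=20, B→D-δ 13×4=52, C→D-δ 19×2=38, D→D-δ 3×5=15
  busing cost 125, fixed 220 → total 345.
Compare {D-α, D-ε}: busing cost 160 + fixed 190 = 350.
Compare {D-α, D-δ}: busing cost 125 + fixed 236 = 361.
Compare {D-δ}: busing cost 225 + fixed 139 = 364.
All other subsets cost ≥ 350. Minimum total cost: 345.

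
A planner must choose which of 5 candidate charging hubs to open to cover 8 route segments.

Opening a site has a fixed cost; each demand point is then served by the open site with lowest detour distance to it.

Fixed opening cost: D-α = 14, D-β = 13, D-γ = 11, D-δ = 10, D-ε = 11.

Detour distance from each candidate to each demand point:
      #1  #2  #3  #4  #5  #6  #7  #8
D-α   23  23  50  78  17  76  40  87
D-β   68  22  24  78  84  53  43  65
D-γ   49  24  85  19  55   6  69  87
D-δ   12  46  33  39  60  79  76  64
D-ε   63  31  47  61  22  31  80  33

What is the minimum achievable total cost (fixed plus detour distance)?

226

Open {D-β, D-γ, D-δ, D-ε}: assign each demand point to its cheapest open site.
  #1→D-δ 12, #2→D-β 22, #3→D-β 24, #4→D-γ 19, #5→D-ε 22, #6→D-γ 6, #7→D-β 43, #8→D-ε 33
  detour distance 181, fixed 45 → total 226.
Compare {D-α, D-γ, D-δ, D-ε}: detour distance 183 + fixed 46 = 229.
Compare {D-α, D-β, D-γ, D-δ, D-ε}: detour distance 173 + fixed 59 = 232.
Compare {D-α, D-β, D-γ, D-ε}: detour distance 184 + fixed 49 = 233.
All other subsets cost ≥ 229. Minimum total cost: 226.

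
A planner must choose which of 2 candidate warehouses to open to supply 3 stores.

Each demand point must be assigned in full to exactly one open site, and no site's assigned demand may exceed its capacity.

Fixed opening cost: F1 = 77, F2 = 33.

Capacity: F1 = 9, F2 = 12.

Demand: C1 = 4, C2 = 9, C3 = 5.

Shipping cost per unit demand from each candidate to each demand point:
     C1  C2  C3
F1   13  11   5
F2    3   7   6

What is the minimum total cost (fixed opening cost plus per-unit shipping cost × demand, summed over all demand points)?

Open {F1, F2}; cheapest assignment that respects the capacities:
  F1 (cap 9, load 9): C1, C3 — cost 4×13 + 5×5 = 77
  F2 (cap 12, load 9): C2 — cost 9×7 = 63
  Shipping 140, fixed 110 → total 250.
  Any other capacity-feasible assignment to {F1, F2} ships for at least 140.
Total demand is 18 and no other set of sites has combined capacity ≥ 18, so {F1, F2} is the only feasible choice of open sites. Minimum: 250.

250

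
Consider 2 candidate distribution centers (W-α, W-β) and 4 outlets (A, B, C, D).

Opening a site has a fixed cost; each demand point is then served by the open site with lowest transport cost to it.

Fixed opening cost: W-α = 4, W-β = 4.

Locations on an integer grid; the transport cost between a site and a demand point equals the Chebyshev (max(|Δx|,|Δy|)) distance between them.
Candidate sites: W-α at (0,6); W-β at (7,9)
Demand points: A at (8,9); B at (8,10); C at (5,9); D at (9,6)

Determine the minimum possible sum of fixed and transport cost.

Open {W-β}: assign each demand point to its cheapest open site.
  A→W-β 1, B→W-β 1, C→W-β 2, D→W-β 3
  transport cost 7, fixed 4 → total 11.
Compare {W-α, W-β}: transport cost 7 + fixed 8 = 15.
Compare {W-α}: transport cost 30 + fixed 4 = 34.

11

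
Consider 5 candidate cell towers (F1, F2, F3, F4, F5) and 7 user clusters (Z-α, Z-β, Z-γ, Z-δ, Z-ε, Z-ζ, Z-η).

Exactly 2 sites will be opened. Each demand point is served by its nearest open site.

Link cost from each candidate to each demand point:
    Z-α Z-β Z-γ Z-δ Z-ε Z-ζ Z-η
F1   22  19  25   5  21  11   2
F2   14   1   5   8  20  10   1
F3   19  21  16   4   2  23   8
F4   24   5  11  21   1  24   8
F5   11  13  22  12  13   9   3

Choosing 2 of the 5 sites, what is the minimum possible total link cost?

37

Open {F2, F3}.
  Z-α→F2 14, Z-β→F2 1, Z-γ→F2 5, Z-δ→F3 4, Z-ε→F3 2, Z-ζ→F2 10, Z-η→F2 1  ⇒ total 37.
Compare {F2, F4}: total 40.
Compare {F2, F5}: total 48.
No size-2 selection does better; minimum is 37.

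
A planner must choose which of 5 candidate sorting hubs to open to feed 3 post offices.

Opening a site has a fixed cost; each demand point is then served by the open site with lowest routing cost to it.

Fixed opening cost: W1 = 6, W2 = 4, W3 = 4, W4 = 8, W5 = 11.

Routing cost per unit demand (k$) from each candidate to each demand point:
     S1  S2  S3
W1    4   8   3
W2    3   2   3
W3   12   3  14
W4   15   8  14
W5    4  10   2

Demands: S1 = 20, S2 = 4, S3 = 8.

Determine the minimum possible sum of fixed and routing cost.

Open {W2}: assign each demand point to its cheapest open site.
  S1→W2 20×3=60, S2→W2 4×2=8, S3→W2 8×3=24
  routing cost 92, fixed 4 → total 96.
Compare {W2, W5}: routing cost 84 + fixed 15 = 99.
Compare {W2, W3}: routing cost 92 + fixed 8 = 100.
Compare {W1, W2}: routing cost 92 + fixed 10 = 102.
All other subsets cost ≥ 99. Minimum total cost: 96.

96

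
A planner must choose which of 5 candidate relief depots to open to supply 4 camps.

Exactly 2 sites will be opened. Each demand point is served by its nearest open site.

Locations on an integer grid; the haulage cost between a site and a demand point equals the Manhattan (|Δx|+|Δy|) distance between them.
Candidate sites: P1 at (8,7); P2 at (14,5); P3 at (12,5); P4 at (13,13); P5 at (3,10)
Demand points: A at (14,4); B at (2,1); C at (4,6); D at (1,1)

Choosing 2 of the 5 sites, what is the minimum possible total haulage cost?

Open {P2, P5}.
  A→P2 1, B→P5 10, C→P5 5, D→P5 11  ⇒ total 27.
Compare {P3, P5}: total 29.
Compare {P1, P2}: total 31.
No size-2 selection does better; minimum is 27.

27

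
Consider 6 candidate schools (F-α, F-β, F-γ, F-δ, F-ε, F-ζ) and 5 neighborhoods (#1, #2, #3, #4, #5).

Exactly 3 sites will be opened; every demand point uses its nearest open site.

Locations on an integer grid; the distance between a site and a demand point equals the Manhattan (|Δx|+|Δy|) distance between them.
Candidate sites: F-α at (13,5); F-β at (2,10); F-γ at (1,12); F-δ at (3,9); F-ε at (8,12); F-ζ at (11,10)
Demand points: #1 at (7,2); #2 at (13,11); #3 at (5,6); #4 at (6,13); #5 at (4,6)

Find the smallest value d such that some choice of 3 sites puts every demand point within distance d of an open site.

Open {F-α, F-β, F-γ}.
  Farthest demand point is #1 at distance 9 (to F-α); all others are ≤ 9.
With {F-α, F-β, F-δ} the worst case is 9.
With {F-α, F-β, F-ε} the worst case is 9.
No size-3 selection achieves below 9.

9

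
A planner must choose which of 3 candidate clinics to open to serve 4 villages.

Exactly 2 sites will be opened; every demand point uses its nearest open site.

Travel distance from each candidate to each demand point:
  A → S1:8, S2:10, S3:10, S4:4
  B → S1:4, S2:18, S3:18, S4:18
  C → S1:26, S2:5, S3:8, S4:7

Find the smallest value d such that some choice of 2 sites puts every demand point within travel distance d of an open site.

8

Open {A, C}.
  Farthest demand point is S1 at travel distance 8 (to A); all others are ≤ 8.
With {B, C} the worst case is 8.
With {A, B} the worst case is 10.
No size-2 selection achieves below 8.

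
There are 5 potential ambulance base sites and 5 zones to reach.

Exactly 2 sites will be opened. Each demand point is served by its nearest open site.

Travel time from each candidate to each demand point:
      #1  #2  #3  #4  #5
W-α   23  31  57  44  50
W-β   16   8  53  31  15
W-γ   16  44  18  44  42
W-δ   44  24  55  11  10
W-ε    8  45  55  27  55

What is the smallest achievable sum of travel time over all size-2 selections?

Open {W-γ, W-δ}.
  #1→W-γ 16, #2→W-δ 24, #3→W-γ 18, #4→W-δ 11, #5→W-δ 10  ⇒ total 79.
Compare {W-β, W-γ}: total 88.
Compare {W-β, W-δ}: total 98.
No size-2 selection does better; minimum is 79.

79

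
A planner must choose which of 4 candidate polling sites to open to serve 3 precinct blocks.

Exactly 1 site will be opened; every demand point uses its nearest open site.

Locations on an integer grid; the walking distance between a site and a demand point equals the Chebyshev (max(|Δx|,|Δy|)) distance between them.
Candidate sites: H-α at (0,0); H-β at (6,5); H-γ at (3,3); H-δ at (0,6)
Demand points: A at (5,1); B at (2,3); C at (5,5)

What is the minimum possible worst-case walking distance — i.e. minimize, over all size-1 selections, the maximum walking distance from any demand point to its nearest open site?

Open {H-γ}.
  Farthest demand point is A at walking distance 2 (to H-γ); all others are ≤ 2.
With {H-β} the worst case is 4.
With {H-α} the worst case is 5.
No size-1 selection achieves below 2.

2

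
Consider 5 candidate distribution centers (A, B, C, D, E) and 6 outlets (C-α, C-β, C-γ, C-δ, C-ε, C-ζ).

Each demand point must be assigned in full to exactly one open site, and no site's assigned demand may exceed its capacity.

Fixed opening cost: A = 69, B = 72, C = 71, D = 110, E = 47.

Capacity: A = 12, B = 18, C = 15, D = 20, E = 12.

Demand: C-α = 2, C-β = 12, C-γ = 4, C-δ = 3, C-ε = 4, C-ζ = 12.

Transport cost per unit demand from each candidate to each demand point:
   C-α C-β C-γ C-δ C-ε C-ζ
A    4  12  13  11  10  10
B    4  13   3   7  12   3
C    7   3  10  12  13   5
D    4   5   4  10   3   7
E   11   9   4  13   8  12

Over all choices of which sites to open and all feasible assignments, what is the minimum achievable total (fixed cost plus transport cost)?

335

Open {B, D}; cheapest assignment that respects the capacities:
  B (cap 18, load 17): C-α, C-δ, C-ζ — cost 2×4 + 3×7 + 12×3 = 65
  D (cap 20, load 20): C-β, C-γ, C-ε — cost 12×5 + 4×4 + 4×3 = 88
  Shipping 153, fixed 182 → total 335.
  Any other capacity-feasible assignment to {B, D} ships for at least 153.
Compare {B, C, E}: its best feasible assignment gives total 339.
Compare {A, B, C}: its best feasible assignment gives total 377.
Every other set of open sites that can feasibly serve all demand totals ≥ 339 even under its best assignment. Minimum: 335.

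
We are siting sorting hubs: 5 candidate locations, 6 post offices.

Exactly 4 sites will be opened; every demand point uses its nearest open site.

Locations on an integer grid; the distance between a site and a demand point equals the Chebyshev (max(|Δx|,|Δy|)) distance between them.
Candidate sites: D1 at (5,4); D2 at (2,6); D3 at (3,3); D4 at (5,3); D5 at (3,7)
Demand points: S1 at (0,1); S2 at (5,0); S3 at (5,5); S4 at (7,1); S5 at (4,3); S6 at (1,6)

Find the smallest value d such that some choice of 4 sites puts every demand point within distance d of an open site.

Open {D1, D2, D3, D4}.
  Farthest demand point is S1 at distance 3 (to D3); all others are ≤ 3.
With {D1, D2, D3, D5} the worst case is 3.
With {D1, D3, D4, D5} the worst case is 3.
No size-4 selection achieves below 3.

3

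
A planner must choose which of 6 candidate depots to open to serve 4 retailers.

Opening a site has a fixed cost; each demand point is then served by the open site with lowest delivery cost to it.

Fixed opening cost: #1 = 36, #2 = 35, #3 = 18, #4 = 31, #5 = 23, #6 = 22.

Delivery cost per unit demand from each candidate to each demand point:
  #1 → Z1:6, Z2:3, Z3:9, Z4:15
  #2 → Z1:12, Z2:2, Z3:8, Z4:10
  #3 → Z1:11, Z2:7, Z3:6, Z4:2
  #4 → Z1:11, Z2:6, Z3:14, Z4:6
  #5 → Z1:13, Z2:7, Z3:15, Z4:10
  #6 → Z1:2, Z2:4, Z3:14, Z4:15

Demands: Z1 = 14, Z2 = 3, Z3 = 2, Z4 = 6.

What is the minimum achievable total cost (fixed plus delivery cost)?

Open {#3, #6}: assign each demand point to its cheapest open site.
  Z1→#6 14×2=28, Z2→#6 3×4=12, Z3→#3 2×6=12, Z4→#3 6×2=12
  delivery cost 64, fixed 40 → total 104.
Compare {#3, #5, #6}: delivery cost 64 + fixed 63 = 127.
Compare {#2, #3, #6}: delivery cost 58 + fixed 75 = 133.
Compare {#3, #4, #6}: delivery cost 64 + fixed 71 = 135.
All other subsets cost ≥ 127. Minimum total cost: 104.

104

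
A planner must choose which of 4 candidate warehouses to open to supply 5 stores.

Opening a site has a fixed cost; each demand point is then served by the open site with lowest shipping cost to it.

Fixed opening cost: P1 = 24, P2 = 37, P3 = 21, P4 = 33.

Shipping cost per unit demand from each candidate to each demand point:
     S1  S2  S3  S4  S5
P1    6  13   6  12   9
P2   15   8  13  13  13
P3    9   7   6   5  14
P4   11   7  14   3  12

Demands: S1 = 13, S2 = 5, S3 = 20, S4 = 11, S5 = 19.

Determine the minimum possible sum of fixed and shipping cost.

494

Open {P1, P4}: assign each demand point to its cheapest open site.
  S1→P1 13×6=78, S2→P4 5×7=35, S3→P1 20×6=120, S4→P4 11×3=33, S5→P1 19×9=171
  shipping cost 437, fixed 57 → total 494.
Compare {P1, P3}: shipping cost 459 + fixed 45 = 504.
Compare {P1, P3, P4}: shipping cost 437 + fixed 78 = 515.
Compare {P1, P2, P4}: shipping cost 437 + fixed 94 = 531.
All other subsets cost ≥ 504. Minimum total cost: 494.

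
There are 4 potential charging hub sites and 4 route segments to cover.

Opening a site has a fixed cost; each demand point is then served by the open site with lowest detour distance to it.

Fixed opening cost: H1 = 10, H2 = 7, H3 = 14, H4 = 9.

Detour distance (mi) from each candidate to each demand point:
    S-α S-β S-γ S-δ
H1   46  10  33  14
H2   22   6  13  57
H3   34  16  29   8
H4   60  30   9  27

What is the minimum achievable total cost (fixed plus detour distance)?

Open {H2, H3}: assign each demand point to its cheapest open site.
  S-α→H2 22, S-β→H2 6, S-γ→H2 13, S-δ→H3 8
  detour distance 49, fixed 21 → total 70.
Compare {H1, H2}: detour distance 55 + fixed 17 = 72.
Compare {H2, H3, H4}: detour distance 45 + fixed 30 = 75.
Compare {H1, H2, H4}: detour distance 51 + fixed 26 = 77.
All other subsets cost ≥ 72. Minimum total cost: 70.

70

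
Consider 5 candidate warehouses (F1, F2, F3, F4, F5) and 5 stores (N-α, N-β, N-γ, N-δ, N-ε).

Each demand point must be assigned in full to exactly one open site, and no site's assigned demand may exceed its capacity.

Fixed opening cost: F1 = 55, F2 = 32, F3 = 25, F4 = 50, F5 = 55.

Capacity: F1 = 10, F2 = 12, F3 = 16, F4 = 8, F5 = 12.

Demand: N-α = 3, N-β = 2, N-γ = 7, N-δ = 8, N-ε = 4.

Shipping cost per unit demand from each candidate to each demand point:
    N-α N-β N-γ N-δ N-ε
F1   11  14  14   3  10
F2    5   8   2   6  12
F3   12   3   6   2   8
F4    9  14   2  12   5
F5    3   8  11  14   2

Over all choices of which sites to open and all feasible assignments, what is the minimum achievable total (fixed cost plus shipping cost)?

Open {F2, F3}; cheapest assignment that respects the capacities:
  F2 (cap 12, load 10): N-α, N-γ — cost 3×5 + 7×2 = 29
  F3 (cap 16, load 14): N-β, N-δ, N-ε — cost 2×3 + 8×2 + 4×8 = 54
  Shipping 83, fixed 57 → total 140.
  Any other capacity-feasible assignment to {F2, F3} ships for at least 83.
Compare {F2, F3, F5}: its best feasible assignment gives total 165.
Compare {F3, F5}: its best feasible assignment gives total 171.
Every other set of open sites that can feasibly serve all demand totals ≥ 165 even under its best assignment. Minimum: 140.

140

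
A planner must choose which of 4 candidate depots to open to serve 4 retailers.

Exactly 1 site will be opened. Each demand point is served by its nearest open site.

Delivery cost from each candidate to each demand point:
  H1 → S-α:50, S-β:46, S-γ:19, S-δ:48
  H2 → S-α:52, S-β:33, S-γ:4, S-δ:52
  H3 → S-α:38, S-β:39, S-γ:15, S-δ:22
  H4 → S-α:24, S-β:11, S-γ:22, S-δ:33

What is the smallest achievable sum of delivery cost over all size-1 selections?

Open {H4}.
  S-α→H4 24, S-β→H4 11, S-γ→H4 22, S-δ→H4 33  ⇒ total 90.
Compare {H3}: total 114.
Compare {H2}: total 141.
No size-1 selection does better; minimum is 90.

90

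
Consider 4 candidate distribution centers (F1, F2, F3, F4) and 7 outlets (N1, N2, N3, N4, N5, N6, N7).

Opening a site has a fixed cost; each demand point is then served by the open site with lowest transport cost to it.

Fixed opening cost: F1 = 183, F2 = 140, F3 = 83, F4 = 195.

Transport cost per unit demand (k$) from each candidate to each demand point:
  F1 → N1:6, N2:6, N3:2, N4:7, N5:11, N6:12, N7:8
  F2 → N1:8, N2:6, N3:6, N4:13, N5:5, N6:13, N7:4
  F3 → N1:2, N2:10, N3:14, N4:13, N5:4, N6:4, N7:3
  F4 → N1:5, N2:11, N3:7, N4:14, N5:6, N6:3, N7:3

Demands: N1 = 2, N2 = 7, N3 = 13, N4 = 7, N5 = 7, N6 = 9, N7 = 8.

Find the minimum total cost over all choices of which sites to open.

475

Open {F1, F3}: assign each demand point to its cheapest open site.
  N1→F3 2×2=4, N2→F1 7×6=42, N3→F1 13×2=26, N4→F1 7×7=49, N5→F3 7×4=28, N6→F3 9×4=36, N7→F3 8×3=24
  transport cost 209, fixed 266 → total 475.
Compare {F3}: transport cost 435 + fixed 83 = 518.
Compare {F2, F3}: transport cost 303 + fixed 223 = 526.
Compare {F2}: transport cost 411 + fixed 140 = 551.
All other subsets cost ≥ 518. Minimum total cost: 475.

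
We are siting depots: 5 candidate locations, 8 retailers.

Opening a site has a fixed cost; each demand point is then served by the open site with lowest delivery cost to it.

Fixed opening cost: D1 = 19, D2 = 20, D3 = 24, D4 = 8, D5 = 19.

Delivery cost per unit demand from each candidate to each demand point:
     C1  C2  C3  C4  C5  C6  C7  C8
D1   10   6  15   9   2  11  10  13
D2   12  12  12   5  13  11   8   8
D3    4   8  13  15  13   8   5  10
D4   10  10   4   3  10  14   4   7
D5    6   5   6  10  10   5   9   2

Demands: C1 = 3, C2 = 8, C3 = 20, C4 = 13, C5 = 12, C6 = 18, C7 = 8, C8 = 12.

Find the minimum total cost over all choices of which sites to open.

393

Open {D1, D4, D5}: assign each demand point to its cheapest open site.
  C1→D5 3×6=18, C2→D5 8×5=40, C3→D4 20×4=80, C4→D4 13×3=39, C5→D1 12×2=24, C6→D5 18×5=90, C7→D4 8×4=32, C8→D5 12×2=24
  delivery cost 347, fixed 46 → total 393.
Compare {D1, D3, D4, D5}: delivery cost 341 + fixed 70 = 411.
Compare {D1, D2, D4, D5}: delivery cost 347 + fixed 66 = 413.
Compare {D1, D2, D3, D4, D5}: delivery cost 341 + fixed 90 = 431.
All other subsets cost ≥ 411. Minimum total cost: 393.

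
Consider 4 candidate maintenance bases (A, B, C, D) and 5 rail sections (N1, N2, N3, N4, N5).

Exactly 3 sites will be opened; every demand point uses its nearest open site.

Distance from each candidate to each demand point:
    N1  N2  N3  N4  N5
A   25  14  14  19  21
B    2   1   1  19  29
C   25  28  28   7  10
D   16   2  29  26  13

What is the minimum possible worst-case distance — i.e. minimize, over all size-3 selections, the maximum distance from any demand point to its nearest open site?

10

Open {A, B, C}.
  Farthest demand point is N5 at distance 10 (to C); all others are ≤ 10.
With {B, C, D} the worst case is 10.
With {A, C, D} the worst case is 16.
No size-3 selection achieves below 10.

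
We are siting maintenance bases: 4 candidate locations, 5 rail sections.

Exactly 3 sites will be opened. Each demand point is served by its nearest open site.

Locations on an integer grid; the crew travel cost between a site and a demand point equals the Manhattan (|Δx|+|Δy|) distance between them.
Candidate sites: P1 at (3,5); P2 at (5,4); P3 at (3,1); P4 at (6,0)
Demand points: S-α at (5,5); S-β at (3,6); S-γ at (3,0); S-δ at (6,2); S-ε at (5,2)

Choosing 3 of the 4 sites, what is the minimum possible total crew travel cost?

8

Open {P1, P2, P3}.
  S-α→P2 1, S-β→P1 1, S-γ→P3 1, S-δ→P2 3, S-ε→P2 2  ⇒ total 8.
Compare {P1, P2, P4}: total 9.
Compare {P1, P3, P4}: total 9.
No size-3 selection does better; minimum is 8.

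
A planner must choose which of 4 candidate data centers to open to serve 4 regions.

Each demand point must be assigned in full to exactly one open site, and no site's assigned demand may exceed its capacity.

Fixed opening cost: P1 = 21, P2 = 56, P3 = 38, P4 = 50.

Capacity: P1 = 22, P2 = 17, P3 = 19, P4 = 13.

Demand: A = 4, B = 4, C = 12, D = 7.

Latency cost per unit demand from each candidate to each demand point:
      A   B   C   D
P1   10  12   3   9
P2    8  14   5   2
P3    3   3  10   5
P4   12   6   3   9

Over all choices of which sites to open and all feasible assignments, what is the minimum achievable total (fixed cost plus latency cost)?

154

Open {P1, P3}; cheapest assignment that respects the capacities:
  P1 (cap 22, load 12): C — cost 12×3 = 36
  P3 (cap 19, load 15): A, B, D — cost 4×3 + 4×3 + 7×5 = 59
  Shipping 95, fixed 59 → total 154.
  Any other capacity-feasible assignment to {P1, P3} ships for at least 95.
Compare {P3, P4}: its best feasible assignment gives total 183.
Compare {P1, P2, P3}: its best feasible assignment gives total 189.
Every other set of open sites that can feasibly serve all demand totals ≥ 183 even under its best assignment. Minimum: 154.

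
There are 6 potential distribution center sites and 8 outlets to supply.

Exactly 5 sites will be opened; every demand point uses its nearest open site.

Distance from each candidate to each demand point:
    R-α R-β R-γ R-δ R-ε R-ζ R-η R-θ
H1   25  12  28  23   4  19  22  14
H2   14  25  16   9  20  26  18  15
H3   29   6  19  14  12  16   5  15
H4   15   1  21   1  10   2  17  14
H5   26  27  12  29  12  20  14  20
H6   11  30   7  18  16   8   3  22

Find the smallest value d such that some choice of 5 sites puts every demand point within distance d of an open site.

Open {H1, H2, H3, H4, H5}.
  Farthest demand point is R-α at distance 14 (to H2); all others are ≤ 14.
With {H1, H2, H3, H4, H6} the worst case is 14.
With {H1, H2, H3, H5, H6} the worst case is 14.
No size-5 selection achieves below 14.

14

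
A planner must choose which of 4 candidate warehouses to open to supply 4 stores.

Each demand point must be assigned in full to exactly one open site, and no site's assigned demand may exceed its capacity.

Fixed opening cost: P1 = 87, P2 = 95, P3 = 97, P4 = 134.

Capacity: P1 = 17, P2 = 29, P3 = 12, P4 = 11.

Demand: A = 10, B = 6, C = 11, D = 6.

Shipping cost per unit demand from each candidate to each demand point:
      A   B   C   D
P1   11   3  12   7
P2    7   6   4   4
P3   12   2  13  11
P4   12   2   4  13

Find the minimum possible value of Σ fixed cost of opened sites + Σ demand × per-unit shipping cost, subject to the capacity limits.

338

Open {P1, P2}; cheapest assignment that respects the capacities:
  P1 (cap 17, load 6): B — cost 6×3 = 18
  P2 (cap 29, load 27): A, C, D — cost 10×7 + 11×4 + 6×4 = 138
  Shipping 156, fixed 182 → total 338.
  Any other capacity-feasible assignment to {P1, P2} ships for at least 156.
Compare {P2, P3}: its best feasible assignment gives total 342.
Compare {P2, P4}: its best feasible assignment gives total 379.
Every other set of open sites that can feasibly serve all demand totals ≥ 342 even under its best assignment. Minimum: 338.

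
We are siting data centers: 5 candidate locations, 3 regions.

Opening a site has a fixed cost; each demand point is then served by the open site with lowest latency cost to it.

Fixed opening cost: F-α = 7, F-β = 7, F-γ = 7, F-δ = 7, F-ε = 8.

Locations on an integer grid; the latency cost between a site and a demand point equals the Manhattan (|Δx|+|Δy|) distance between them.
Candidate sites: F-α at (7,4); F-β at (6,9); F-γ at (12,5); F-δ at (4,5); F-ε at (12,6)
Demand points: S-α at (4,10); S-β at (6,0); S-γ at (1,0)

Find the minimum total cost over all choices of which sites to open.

Open {F-δ}: assign each demand point to its cheapest open site.
  S-α→F-δ 5, S-β→F-δ 7, S-γ→F-δ 8
  latency cost 20, fixed 7 → total 27.
Compare {F-α}: latency cost 24 + fixed 7 = 31.
Compare {F-α, F-β}: latency cost 18 + fixed 14 = 32.
Compare {F-α, F-δ}: latency cost 18 + fixed 14 = 32.
All other subsets cost ≥ 31. Minimum total cost: 27.

27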